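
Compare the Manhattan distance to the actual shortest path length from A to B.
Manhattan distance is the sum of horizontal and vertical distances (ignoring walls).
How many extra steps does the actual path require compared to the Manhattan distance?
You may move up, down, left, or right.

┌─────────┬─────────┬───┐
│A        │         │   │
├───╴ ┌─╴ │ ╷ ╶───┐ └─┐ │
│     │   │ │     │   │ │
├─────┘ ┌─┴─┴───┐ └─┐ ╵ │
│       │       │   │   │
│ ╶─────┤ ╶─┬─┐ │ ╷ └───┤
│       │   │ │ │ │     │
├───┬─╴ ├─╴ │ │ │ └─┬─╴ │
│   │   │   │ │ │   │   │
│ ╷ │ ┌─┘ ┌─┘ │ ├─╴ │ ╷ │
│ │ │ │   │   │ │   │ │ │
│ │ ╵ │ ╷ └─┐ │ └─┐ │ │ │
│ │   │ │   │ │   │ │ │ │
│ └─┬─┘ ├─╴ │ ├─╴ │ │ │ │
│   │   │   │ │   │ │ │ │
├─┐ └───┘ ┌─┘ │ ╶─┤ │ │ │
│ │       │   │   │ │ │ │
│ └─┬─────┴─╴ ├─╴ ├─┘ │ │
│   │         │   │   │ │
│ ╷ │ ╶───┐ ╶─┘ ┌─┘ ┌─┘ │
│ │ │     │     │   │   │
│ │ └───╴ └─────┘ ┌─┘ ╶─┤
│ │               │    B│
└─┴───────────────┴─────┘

Manhattan distance: |11 - 0| + |11 - 0| = 22
Actual path length: 88
Extra steps: 88 - 22 = 66

Solution:

┌─────────┬─────────┬───┐
│A → → → ↓│         │   │
├───╴ ┌─╴ │ ╷ ╶───┐ └─┐ │
│     │↓ ↲│ │     │   │ │
├─────┘ ┌─┴─┴───┐ └─┐ ╵ │
│↓ ← ← ↲│↱ → → ↓│   │   │
│ ╶─────┤ ╶─┬─┐ │ ╷ └───┤
│↳ → → ↓│↑ ↰│ │↓│ │     │
├───┬─╴ ├─╴ │ │ │ └─┬─╴ │
│↓ ↰│↓ ↲│↱ ↑│ │↓│   │↱ ↓│
│ ╷ │ ┌─┘ ┌─┘ │ ├─╴ │ ╷ │
│↓│↑│↓│  ↑│   │↓│   │↑│↓│
│ │ ╵ │ ╷ └─┐ │ └─┐ │ │ │
│↓│↑ ↲│ │↑ ↰│ │↳ ↓│ │↑│↓│
│ └─┬─┘ ├─╴ │ ├─╴ │ │ │ │
│↳ ↓│   │↱ ↑│ │↓ ↲│ │↑│↓│
├─┐ └───┘ ┌─┘ │ ╶─┤ │ │ │
│ │↳ → → ↑│   │↳ ↓│ │↑│↓│
│ └─┬─────┴─╴ ├─╴ ├─┘ │ │
│   │↓ ← ← ↰  │↓ ↲│↱ ↑│↓│
│ ╷ │ ╶───┐ ╶─┘ ┌─┘ ┌─┘ │
│ │ │↳ → ↓│↑ ← ↲│↱ ↑│↓ ↲│
│ │ └───╴ └─────┘ ┌─┘ ╶─┤
│ │      ↳ → → → ↑│  ↳ B│
└─┴───────────────┴─────┘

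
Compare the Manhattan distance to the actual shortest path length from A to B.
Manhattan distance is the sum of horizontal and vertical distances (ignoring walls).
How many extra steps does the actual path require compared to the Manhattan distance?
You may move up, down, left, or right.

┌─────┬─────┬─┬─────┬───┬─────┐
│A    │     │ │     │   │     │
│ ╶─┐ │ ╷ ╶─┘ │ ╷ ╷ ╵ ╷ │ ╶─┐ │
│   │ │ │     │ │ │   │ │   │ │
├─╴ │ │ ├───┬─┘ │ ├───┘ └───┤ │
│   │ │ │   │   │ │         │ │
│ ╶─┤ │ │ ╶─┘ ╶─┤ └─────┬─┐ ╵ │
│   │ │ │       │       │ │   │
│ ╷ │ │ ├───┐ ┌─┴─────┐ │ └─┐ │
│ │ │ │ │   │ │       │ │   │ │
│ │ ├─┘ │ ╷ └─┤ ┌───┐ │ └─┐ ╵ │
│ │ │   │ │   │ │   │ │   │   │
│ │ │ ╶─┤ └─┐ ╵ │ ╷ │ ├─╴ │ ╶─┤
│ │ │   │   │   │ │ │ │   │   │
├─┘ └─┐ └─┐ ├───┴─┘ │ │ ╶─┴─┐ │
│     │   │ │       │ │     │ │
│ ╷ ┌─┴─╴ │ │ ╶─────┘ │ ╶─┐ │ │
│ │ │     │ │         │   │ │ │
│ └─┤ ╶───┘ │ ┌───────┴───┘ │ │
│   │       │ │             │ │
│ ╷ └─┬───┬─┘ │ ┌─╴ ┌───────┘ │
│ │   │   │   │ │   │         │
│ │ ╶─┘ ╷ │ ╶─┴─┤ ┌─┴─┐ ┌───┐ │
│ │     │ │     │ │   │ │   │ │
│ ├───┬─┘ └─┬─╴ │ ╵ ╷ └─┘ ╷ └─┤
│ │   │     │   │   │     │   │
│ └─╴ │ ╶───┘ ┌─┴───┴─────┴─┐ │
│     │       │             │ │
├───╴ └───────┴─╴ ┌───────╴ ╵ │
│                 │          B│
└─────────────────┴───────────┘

Manhattan distance: |14 - 0| + |14 - 0| = 28
Actual path length: 34
Extra steps: 34 - 28 = 6

Solution:

┌─────┬─────┬─┬─────┬───┬─────┐
│A    │     │ │     │   │     │
│ ╶─┐ │ ╷ ╶─┘ │ ╷ ╷ ╵ ╷ │ ╶─┐ │
│↳ ↓│ │ │     │ │ │   │ │   │ │
├─╴ │ │ ├───┬─┘ │ ├───┘ └───┤ │
│↓ ↲│ │ │   │   │ │         │ │
│ ╶─┤ │ │ ╶─┘ ╶─┤ └─────┬─┐ ╵ │
│↳ ↓│ │ │       │       │ │   │
│ ╷ │ │ ├───┐ ┌─┴─────┐ │ └─┐ │
│ │↓│ │ │   │ │       │ │   │ │
│ │ ├─┘ │ ╷ └─┤ ┌───┐ │ └─┐ ╵ │
│ │↓│   │ │   │ │   │ │   │   │
│ │ │ ╶─┤ └─┐ ╵ │ ╷ │ ├─╴ │ ╶─┤
│ │↓│   │   │   │ │ │ │   │   │
├─┘ └─┐ └─┐ ├───┴─┘ │ │ ╶─┴─┐ │
│↓ ↲  │   │ │       │ │     │ │
│ ╷ ┌─┴─╴ │ │ ╶─────┘ │ ╶─┐ │ │
│↓│ │     │ │         │   │ │ │
│ └─┤ ╶───┘ │ ┌───────┴───┘ │ │
│↓  │       │ │             │ │
│ ╷ └─┬───┬─┘ │ ┌─╴ ┌───────┘ │
│↓│   │   │   │ │   │         │
│ │ ╶─┘ ╷ │ ╶─┴─┤ ┌─┴─┐ ┌───┐ │
│↓│     │ │     │ │   │ │   │ │
│ ├───┬─┘ └─┬─╴ │ ╵ ╷ └─┘ ╷ └─┤
│↓│   │     │   │   │     │   │
│ └─╴ │ ╶───┘ ┌─┴───┴─────┴─┐ │
│↳ → ↓│       │  ↱ → → → → ↓│ │
├───╴ └───────┴─╴ ┌───────╴ ╵ │
│    ↳ → → → → → ↑│        ↳ B│
└─────────────────┴───────────┘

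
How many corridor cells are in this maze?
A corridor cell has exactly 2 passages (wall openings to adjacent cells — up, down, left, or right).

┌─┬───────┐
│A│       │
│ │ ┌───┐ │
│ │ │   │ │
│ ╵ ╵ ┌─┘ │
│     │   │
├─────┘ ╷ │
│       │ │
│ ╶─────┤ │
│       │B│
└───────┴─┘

Counting cells with exactly 2 passages:
Total corridor cells: 19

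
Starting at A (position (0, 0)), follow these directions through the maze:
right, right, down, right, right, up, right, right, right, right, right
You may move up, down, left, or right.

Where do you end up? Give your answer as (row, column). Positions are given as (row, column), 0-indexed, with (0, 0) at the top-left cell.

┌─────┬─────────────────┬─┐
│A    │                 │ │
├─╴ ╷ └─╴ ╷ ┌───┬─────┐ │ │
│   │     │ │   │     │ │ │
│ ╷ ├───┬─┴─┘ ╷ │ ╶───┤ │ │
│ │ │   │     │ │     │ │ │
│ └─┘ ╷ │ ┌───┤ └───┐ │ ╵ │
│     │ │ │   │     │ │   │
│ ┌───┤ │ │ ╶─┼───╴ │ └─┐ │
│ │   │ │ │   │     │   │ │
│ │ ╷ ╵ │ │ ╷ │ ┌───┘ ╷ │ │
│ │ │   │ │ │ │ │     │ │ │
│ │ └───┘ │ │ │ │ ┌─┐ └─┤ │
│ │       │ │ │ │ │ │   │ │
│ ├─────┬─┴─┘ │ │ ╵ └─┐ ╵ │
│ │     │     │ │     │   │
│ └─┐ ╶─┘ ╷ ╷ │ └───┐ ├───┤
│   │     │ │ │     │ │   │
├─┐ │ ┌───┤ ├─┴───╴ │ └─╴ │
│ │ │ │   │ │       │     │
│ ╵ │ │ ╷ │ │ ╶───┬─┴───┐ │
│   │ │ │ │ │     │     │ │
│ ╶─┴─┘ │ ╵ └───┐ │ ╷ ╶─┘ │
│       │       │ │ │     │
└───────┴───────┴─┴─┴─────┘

Following directions step by step:
Start: (0, 0)
  right: (0, 0) → (0, 1)
  right: (0, 1) → (0, 2)
  down: (0, 2) → (1, 2)
  right: (1, 2) → (1, 3)
  right: (1, 3) → (1, 4)
  up: (1, 4) → (0, 4)
  right: (0, 4) → (0, 5)
  right: (0, 5) → (0, 6)
  right: (0, 6) → (0, 7)
  right: (0, 7) → (0, 8)
  right: (0, 8) → (0, 9)
Final position: (0, 9)

Path taken:

┌─────┬─────────────────┬─┐
│A → ↓│  ↱ → → → → B    │ │
├─╴ ╷ └─╴ ╷ ┌───┬─────┐ │ │
│   │↳ → ↑│ │   │     │ │ │
│ ╷ ├───┬─┴─┘ ╷ │ ╶───┤ │ │
│ │ │   │     │ │     │ │ │
│ └─┘ ╷ │ ┌───┤ └───┐ │ ╵ │
│     │ │ │   │     │ │   │
│ ┌───┤ │ │ ╶─┼───╴ │ └─┐ │
│ │   │ │ │   │     │   │ │
│ │ ╷ ╵ │ │ ╷ │ ┌───┘ ╷ │ │
│ │ │   │ │ │ │ │     │ │ │
│ │ └───┘ │ │ │ │ ┌─┐ └─┤ │
│ │       │ │ │ │ │ │   │ │
│ ├─────┬─┴─┘ │ │ ╵ └─┐ ╵ │
│ │     │     │ │     │   │
│ └─┐ ╶─┘ ╷ ╷ │ └───┐ ├───┤
│   │     │ │ │     │ │   │
├─┐ │ ┌───┤ ├─┴───╴ │ └─╴ │
│ │ │ │   │ │       │     │
│ ╵ │ │ ╷ │ │ ╶───┬─┴───┐ │
│   │ │ │ │ │     │     │ │
│ ╶─┴─┘ │ ╵ └───┐ │ ╷ ╶─┘ │
│       │       │ │ │     │
└───────┴───────┴─┴─┴─────┘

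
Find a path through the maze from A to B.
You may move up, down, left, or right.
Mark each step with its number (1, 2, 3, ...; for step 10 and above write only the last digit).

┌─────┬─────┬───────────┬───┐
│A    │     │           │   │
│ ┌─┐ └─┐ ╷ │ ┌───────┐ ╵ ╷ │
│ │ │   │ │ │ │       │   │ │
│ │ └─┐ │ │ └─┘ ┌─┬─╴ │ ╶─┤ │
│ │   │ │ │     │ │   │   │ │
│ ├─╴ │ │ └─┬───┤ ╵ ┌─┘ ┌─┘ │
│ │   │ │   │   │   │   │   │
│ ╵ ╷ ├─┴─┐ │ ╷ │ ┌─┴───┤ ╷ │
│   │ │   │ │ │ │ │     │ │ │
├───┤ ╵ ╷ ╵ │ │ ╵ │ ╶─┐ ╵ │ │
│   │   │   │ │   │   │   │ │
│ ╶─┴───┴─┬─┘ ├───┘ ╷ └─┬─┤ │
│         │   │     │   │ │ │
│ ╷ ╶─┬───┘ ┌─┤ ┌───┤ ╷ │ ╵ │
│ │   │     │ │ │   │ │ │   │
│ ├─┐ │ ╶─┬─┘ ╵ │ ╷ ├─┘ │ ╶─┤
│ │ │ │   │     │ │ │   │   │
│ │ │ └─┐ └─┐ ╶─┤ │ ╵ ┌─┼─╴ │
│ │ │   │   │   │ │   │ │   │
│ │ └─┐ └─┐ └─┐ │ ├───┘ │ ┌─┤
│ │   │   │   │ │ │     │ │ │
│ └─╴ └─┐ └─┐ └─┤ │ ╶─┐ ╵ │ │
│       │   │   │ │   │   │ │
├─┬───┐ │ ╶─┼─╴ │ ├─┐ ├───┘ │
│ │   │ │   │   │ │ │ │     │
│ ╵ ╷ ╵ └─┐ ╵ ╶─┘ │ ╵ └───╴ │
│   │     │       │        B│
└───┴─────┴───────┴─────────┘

Finding the shortest path through the maze:
Path length: 106 steps
Directions: down → down → down → down → right → up → right → down → down → right → up → right → down → right → up → up → left → up → up → up → right → down → down → right → right → up → right → right → right → down → left → down → left → down → down → left → up → up → left → down → down → down → left → down → left → left → down → right → down → right → down → right → down → right → down → left → down → right → right → up → up → up → up → up → up → right → down → down → right → up → right → up → up → left → up → left → up → right → right → down → right → up → up → right → down → down → down → down → left → down → right → down → left → down → down → left → up → left → left → down → right → down → down → right → right → right

Solution:

┌─────┬─────┬───────────┬───┐
│A    │  0 1│           │   │
│ ┌─┐ └─┐ ╷ │ ┌───────┐ ╵ ╷ │
│1│ │   │9│2│ │6 7 8 9│   │ │
│ │ └─┐ │ │ └─┘ ┌─┬─╴ │ ╶─┤ │
│2│   │ │8│3 4 5│ │1 0│   │ │
│ ├─╴ │ │ └─┬───┤ ╵ ┌─┘ ┌─┘ │
│3│6 7│ │7 6│9 8│3 2│   │3 4│
│ ╵ ╷ ├─┴─┐ │ ╷ │ ┌─┴───┤ ╷ │
│4 5│8│1 2│5│0│7│4│7 8 9│2│5│
├───┤ ╵ ╷ ╵ │ │ ╵ │ ╶─┐ ╵ │ │
│   │9 0│3 4│1│6 5│6 5│0 1│6│
│ ╶─┴───┴─┬─┘ ├───┘ ╷ └─┬─┤ │
│         │3 2│     │4 3│ │7│
│ ╷ ╶─┬───┘ ┌─┤ ┌───┤ ╷ │ ╵ │
│ │   │6 5 4│ │ │5 6│ │2│9 8│
│ ├─┐ │ ╶─┬─┘ ╵ │ ╷ ├─┘ │ ╶─┤
│ │ │ │7 8│     │4│7│0 1│0 1│
│ │ │ └─┐ └─┐ ╶─┤ │ ╵ ┌─┼─╴ │
│ │ │   │9 0│   │3│8 9│ │3 2│
│ │ └─┐ └─┐ └─┐ │ ├───┘ │ ┌─┤
│ │   │   │1 2│ │2│9 8 7│4│ │
│ └─╴ └─┐ └─┐ └─┤ │ ╶─┐ ╵ │ │
│       │   │3 4│1│0 1│6 5│ │
├─┬───┐ │ ╶─┼─╴ │ ├─┐ ├───┘ │
│ │   │ │   │6 5│0│ │2│     │
│ ╵ ╷ ╵ └─┐ ╵ ╶─┘ │ ╵ └───╴ │
│   │     │  7 8 9│  3 4 5 B│
└───┴─────┴───────┴─────────┘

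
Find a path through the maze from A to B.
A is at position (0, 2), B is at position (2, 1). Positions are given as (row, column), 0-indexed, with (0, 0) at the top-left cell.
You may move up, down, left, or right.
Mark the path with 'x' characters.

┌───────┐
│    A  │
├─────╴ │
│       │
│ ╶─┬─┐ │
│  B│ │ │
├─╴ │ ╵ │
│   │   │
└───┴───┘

Finding the shortest path from (0, 2) to (2, 1):
Path length: 7 steps
Directions: right → down → left → left → left → down → right

Solution:

┌───────┐
│    A x│
├─────╴ │
│x x x x│
│ ╶─┬─┐ │
│x B│ │ │
├─╴ │ ╵ │
│   │   │
└───┴───┘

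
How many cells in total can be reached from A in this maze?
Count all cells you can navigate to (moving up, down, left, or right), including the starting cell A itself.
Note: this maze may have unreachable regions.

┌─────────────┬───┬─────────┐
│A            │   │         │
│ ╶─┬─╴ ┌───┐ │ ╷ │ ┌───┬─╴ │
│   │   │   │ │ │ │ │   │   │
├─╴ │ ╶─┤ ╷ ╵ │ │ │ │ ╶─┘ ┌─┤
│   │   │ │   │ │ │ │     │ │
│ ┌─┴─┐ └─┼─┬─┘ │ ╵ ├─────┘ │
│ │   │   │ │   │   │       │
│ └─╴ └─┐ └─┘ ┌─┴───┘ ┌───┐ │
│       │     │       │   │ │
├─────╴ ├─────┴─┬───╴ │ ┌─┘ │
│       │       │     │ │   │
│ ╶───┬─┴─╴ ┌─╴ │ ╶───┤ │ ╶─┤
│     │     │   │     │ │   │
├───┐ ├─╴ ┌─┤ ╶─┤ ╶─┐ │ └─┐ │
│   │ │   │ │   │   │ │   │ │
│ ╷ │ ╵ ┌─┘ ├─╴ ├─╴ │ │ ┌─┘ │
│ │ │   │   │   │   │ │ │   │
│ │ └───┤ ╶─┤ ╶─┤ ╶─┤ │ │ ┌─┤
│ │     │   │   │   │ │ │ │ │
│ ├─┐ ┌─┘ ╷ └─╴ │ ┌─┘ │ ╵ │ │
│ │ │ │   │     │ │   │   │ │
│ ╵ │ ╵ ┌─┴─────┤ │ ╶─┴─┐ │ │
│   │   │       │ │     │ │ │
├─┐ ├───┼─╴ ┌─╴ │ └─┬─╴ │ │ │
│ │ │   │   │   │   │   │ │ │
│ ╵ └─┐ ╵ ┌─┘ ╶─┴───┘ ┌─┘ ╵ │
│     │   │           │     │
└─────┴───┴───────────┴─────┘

Using BFS/flood-fill to find all reachable cells from A:
Maze size: 14 × 14 = 196 total cells
82 cell(s) are walled off and cannot be reached from A.
Reachable cells: 114

Reachable region (· marks reachable cells):

┌─────────────┬───┬─────────┐
│A · · · · · ·│· ·│· · · · ·│
│ ╶─┬─╴ ┌───┐ │ ╷ │ ┌───┬─╴ │
│· ·│· ·│· ·│·│·│·│·│· ·│· ·│
├─╴ │ ╶─┤ ╷ ╵ │ │ │ │ ╶─┘ ┌─┤
│· ·│· ·│·│· ·│·│·│·│· · ·│ │
│ ┌─┴─┐ └─┼─┬─┘ │ ╵ ├─────┘ │
│·│· ·│· ·│ │· ·│· ·│       │
│ └─╴ └─┐ └─┘ ┌─┴───┘ ┌───┐ │
│· · · ·│· · ·│       │   │ │
├─────╴ ├─────┴─┬───╴ │ ┌─┘ │
│· · · ·│· · · ·│     │ │   │
│ ╶───┬─┴─╴ ┌─╴ │ ╶───┤ │ ╶─┤
│· · ·│· · ·│· ·│     │ │   │
├───┐ ├─╴ ┌─┤ ╶─┤ ╶─┐ │ └─┐ │
│· ·│·│· ·│·│· ·│   │ │   │ │
│ ╷ │ ╵ ┌─┘ ├─╴ ├─╴ │ │ ┌─┘ │
│·│·│· ·│· ·│· ·│   │ │ │   │
│ │ └───┤ ╶─┤ ╶─┤ ╶─┤ │ │ ┌─┤
│·│· · ·│· ·│· ·│   │ │ │ │ │
│ ├─┐ ┌─┘ ╷ └─╴ │ ┌─┘ │ ╵ │ │
│·│·│·│· ·│· · ·│ │   │   │ │
│ ╵ │ ╵ ┌─┴─────┤ │ ╶─┴─┐ │ │
│· ·│· ·│       │ │     │ │ │
├─┐ ├───┼─╴ ┌─╴ │ └─┬─╴ │ │ │
│·│·│   │   │   │   │   │ │ │
│ ╵ └─┐ ╵ ┌─┘ ╶─┴───┘ ┌─┘ ╵ │
│· · ·│   │           │     │
└─────┴───┴───────────┴─────┘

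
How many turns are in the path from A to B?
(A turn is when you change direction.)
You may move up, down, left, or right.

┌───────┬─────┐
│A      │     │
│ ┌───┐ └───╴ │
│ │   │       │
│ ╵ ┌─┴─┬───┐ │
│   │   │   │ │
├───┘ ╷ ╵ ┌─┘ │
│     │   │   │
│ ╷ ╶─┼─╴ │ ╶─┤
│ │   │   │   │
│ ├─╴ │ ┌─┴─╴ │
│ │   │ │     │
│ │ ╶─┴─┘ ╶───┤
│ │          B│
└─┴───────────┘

Directions: right, right, right, down, right, right, right, down, down, left, down, right, down, left, left, down, right, right
Number of turns: 10

Solution:

┌───────┬─────┐
│A → → ↓│     │
│ ┌───┐ └───╴ │
│ │   │↳ → → ↓│
│ ╵ ┌─┴─┬───┐ │
│   │   │   │↓│
├───┘ ╷ ╵ ┌─┘ │
│     │   │↓ ↲│
│ ╷ ╶─┼─╴ │ ╶─┤
│ │   │   │↳ ↓│
│ ├─╴ │ ┌─┴─╴ │
│ │   │ │↓ ← ↲│
│ │ ╶─┴─┘ ╶───┤
│ │      ↳ → B│
└─┴───────────┘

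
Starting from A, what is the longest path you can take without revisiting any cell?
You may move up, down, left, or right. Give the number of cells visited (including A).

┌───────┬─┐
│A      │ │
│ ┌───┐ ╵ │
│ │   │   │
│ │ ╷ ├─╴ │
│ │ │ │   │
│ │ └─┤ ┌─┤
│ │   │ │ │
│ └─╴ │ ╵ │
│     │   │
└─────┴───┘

Finding longest simple path using DFS:
Start: (0, 0)
Longest path visits 13 cells
Path: A → down → down → down → down → right → right → up → left → up → up → right → down

Solution:

┌───────┬─┐
│A      │ │
│ ┌───┐ ╵ │
│↓│↱ ↓│   │
│ │ ╷ ├─╴ │
│↓│↑│B│   │
│ │ └─┤ ┌─┤
│↓│↑ ↰│ │ │
│ └─╴ │ ╵ │
│↳ → ↑│   │
└─────┴───┘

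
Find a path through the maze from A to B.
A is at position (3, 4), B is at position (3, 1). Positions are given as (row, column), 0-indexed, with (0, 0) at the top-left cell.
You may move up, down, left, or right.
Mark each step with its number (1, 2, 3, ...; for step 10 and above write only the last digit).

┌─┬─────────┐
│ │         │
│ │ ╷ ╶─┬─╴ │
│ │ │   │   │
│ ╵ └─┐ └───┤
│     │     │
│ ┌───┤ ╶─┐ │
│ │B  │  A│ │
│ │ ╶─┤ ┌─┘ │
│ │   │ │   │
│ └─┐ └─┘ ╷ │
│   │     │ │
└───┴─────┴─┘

Finding the shortest path from (3, 4) to (3, 1):
Path length: 13 steps
Directions: left → up → right → right → down → down → left → down → left → left → up → left → up

Solution:

┌─┬─────────┐
│ │         │
│ │ ╷ ╶─┬─╴ │
│ │ │   │   │
│ ╵ └─┐ └───┤
│     │2 3 4│
│ ┌───┤ ╶─┐ │
│ │B  │1 A│5│
│ │ ╶─┤ ┌─┘ │
│ │2 1│ │7 6│
│ └─┐ └─┘ ╷ │
│   │0 9 8│ │
└───┴─────┴─┘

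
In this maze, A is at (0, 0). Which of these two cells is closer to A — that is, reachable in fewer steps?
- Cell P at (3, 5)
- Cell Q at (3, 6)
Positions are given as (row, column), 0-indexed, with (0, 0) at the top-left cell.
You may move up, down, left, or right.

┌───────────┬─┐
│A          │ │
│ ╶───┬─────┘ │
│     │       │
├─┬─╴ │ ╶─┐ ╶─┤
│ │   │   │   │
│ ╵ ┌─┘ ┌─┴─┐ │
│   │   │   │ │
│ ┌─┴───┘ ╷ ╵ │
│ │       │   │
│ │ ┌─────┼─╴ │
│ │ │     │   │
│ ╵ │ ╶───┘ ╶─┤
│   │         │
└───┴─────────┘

Shortest path A → P at (3, 5): 18 steps
Shortest path A → Q at (3, 6): 21 steps

P is closer (18 steps vs 21 steps).

Path to P:

┌───────────┬─┐
│A          │ │
│ ╶───┬─────┘ │
│↳ → ↓│       │
├─┬─╴ │ ╶─┐ ╶─┤
│ │↓ ↲│   │   │
│ ╵ ┌─┘ ┌─┴─┐ │
│↓ ↲│   │↱ P│ │
│ ┌─┴───┘ ╷ ╵ │
│↓│↱ → → ↑│   │
│ │ ┌─────┼─╴ │
│↓│↑│     │   │
│ ╵ │ ╶───┘ ╶─┤
│↳ ↑│         │
└───┴─────────┘

Path to Q:

┌───────────┬─┐
│A          │ │
│ ╶───┬─────┘ │
│↳ → ↓│       │
├─┬─╴ │ ╶─┐ ╶─┤
│ │↓ ↲│   │   │
│ ╵ ┌─┘ ┌─┴─┐ │
│↓ ↲│   │↱ ↓│Q│
│ ┌─┴───┘ ╷ ╵ │
│↓│↱ → → ↑│↳ ↑│
│ │ ┌─────┼─╴ │
│↓│↑│     │   │
│ ╵ │ ╶───┘ ╶─┤
│↳ ↑│         │
└───┴─────────┘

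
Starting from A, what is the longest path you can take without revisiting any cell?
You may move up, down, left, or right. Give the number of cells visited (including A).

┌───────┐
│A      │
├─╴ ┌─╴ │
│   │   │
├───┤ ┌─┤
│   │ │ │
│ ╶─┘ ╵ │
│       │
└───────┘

Finding longest simple path using DFS:
Start: (0, 0)
Longest path visits 12 cells
Path: A → right → right → right → down → left → down → down → left → left → up → right

Solution:

┌───────┐
│A → → ↓│
├─╴ ┌─╴ │
│   │↓ ↲│
├───┤ ┌─┤
│↱ B│↓│ │
│ ╶─┘ ╵ │
│↑ ← ↲  │
└───────┘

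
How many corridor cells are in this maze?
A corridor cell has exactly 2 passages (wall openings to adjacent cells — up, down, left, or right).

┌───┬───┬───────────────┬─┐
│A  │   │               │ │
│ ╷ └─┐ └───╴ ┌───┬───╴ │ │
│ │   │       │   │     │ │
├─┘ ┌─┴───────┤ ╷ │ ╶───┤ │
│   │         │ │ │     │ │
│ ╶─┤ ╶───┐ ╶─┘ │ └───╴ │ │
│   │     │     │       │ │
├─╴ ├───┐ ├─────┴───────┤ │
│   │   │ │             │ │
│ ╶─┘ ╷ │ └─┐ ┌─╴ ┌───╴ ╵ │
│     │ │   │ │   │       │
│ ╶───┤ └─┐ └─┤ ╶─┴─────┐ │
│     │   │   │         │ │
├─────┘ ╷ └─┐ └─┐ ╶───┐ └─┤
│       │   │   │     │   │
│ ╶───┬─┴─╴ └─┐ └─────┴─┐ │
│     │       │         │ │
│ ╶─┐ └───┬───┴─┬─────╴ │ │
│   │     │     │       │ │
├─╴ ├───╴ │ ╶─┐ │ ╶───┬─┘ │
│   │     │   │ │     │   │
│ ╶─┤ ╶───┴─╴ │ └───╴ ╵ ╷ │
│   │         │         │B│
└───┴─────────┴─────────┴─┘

Counting cells with exactly 2 passages:
Total corridor cells: 126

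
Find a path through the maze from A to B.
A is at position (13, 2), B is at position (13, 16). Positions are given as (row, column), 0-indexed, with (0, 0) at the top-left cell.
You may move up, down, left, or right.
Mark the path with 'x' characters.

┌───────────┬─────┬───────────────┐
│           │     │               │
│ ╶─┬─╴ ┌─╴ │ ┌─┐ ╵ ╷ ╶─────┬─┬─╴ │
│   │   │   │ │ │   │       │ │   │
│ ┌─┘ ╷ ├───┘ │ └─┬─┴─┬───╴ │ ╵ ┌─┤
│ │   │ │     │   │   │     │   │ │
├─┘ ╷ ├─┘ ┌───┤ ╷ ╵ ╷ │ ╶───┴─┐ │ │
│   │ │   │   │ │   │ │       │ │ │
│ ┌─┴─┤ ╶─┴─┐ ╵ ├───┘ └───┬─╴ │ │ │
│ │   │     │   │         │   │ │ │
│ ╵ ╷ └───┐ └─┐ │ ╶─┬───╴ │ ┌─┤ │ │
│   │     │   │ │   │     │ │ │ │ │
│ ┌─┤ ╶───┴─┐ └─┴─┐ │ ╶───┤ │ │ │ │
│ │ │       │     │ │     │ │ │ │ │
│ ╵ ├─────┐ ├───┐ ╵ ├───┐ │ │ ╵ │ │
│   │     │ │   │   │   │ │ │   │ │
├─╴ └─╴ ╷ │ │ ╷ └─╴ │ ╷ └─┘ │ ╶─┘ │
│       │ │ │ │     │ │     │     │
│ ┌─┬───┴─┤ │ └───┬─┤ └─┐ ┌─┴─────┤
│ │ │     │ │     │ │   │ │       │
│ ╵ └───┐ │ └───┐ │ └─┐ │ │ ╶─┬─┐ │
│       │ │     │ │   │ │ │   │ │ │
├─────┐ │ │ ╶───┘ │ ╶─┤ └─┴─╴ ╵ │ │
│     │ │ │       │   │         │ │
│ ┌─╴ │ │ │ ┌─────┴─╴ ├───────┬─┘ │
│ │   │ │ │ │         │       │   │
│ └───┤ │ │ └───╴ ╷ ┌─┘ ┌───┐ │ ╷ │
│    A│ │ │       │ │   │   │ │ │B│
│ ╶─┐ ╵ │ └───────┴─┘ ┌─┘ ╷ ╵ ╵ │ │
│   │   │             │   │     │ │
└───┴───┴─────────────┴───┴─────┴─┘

Finding the shortest path from (13, 2) to (13, 16):
Path length: 104 steps
Directions: down → right → up → up → up → up → left → left → left → up → up → right → up → left → up → up → right → up → right → down → down → right → right → right → down → down → down → down → down → right → right → right → up → up → left → left → up → up → right → down → right → right → up → left → up → left → left → up → left → up → left → left → up → right → up → right → right → up → up → right → right → down → right → up → right → down → right → right → right → down → left → left → down → right → right → right → down → left → down → down → down → down → left → left → up → left → down → down → right → down → down → right → right → right → up → left → up → right → right → right → down → down → down → down

Solution:

┌───────────┬─────┬───────────────┐
│           │x x x│x x            │
│ ╶─┬─╴ ┌─╴ │ ┌─┐ ╵ ╷ ╶─────┬─┬─╴ │
│   │   │   │x│ │x x│x x x x│ │   │
│ ┌─┘ ╷ ├───┘ │ └─┬─┴─┬───╴ │ ╵ ┌─┤
│ │   │ │x x x│   │   │x x x│   │ │
├─┘ ╷ ├─┘ ┌───┤ ╷ ╵ ╷ │ ╶───┴─┐ │ │
│   │ │x x│   │ │   │ │x x x x│ │ │
│ ┌─┴─┤ ╶─┴─┐ ╵ ├───┘ └───┬─╴ │ │ │
│ │x x│x x x│   │         │x x│ │ │
│ ╵ ╷ └───┐ └─┐ │ ╶─┬───╴ │ ┌─┤ │ │
│x x│x    │x x│ │   │     │x│ │ │ │
│ ┌─┤ ╶───┴─┐ └─┴─┐ │ ╶───┤ │ │ │ │
│x│ │x x x x│x x x│ │     │x│ │ │ │
│ ╵ ├─────┐ ├───┐ ╵ ├───┐ │ │ ╵ │ │
│x x│     │x│x x│x x│x x│ │x│   │ │
├─╴ └─╴ ╷ │ │ ╷ └─╴ │ ╷ └─┘ │ ╶─┘ │
│x x    │ │x│x│x x x│x│x x x│     │
│ ┌─┬───┴─┤ │ └───┬─┤ └─┐ ┌─┴─────┤
│x│ │     │x│x x x│ │x x│ │x x x x│
│ ╵ └───┐ │ └───┐ │ └─┐ │ │ ╶─┬─┐ │
│x x x x│ │x    │x│   │x│ │x x│ │x│
├─────┐ │ │ ╶───┘ │ ╶─┤ └─┴─╴ ╵ │ │
│     │x│ │x x x x│   │x x x x  │x│
│ ┌─╴ │ │ │ ┌─────┴─╴ ├───────┬─┘ │
│ │   │x│ │ │         │       │  x│
│ └───┤ │ │ └───╴ ╷ ┌─┘ ┌───┐ │ ╷ │
│    A│x│ │       │ │   │   │ │ │B│
│ ╶─┐ ╵ │ └───────┴─┘ ┌─┘ ╷ ╵ ╵ │ │
│   │x x│             │   │     │ │
└───┴───┴─────────────┴───┴─────┴─┘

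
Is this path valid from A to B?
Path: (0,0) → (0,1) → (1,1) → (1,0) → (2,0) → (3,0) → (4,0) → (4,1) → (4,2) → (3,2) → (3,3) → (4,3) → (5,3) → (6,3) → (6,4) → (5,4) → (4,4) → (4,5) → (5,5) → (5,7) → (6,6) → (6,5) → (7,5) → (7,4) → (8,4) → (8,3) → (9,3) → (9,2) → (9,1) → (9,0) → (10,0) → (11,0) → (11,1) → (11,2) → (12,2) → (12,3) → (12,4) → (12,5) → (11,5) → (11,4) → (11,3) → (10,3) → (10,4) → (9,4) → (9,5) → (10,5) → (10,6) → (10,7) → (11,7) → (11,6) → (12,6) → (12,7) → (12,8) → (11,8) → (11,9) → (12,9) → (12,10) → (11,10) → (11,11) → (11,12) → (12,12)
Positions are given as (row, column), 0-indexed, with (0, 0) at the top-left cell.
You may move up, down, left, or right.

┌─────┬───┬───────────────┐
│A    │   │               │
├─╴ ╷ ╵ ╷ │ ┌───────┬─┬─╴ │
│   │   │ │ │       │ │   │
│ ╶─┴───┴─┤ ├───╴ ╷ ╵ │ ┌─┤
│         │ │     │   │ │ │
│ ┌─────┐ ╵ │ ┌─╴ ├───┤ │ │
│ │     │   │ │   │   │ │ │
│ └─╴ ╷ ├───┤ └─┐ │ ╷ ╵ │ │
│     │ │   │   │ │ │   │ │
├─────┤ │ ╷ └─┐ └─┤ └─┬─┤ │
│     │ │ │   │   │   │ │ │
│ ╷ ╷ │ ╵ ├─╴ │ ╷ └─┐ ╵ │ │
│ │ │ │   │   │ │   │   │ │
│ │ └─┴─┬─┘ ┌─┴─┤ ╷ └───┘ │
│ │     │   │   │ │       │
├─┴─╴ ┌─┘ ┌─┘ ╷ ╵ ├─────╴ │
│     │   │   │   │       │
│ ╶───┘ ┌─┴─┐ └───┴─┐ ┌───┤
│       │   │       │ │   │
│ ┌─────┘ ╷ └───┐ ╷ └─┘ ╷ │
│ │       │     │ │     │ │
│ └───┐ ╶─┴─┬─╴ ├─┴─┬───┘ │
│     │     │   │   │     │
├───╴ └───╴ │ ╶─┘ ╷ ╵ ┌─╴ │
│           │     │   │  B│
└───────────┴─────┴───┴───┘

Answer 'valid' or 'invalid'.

Checking path validity:
Result: Invalid move at step 19: cannot move from (5, 5) to (5, 7).

invalid

Correct solution:

┌─────┬───┬───────────────┐
│A ↓  │   │               │
├─╴ ╷ ╵ ╷ │ ┌───────┬─┬─╴ │
│↓ ↲│   │ │ │       │ │   │
│ ╶─┴───┴─┤ ├───╴ ╷ ╵ │ ┌─┤
│↓        │ │     │   │ │ │
│ ┌─────┐ ╵ │ ┌─╴ ├───┤ │ │
│↓│  ↱ ↓│   │ │   │   │ │ │
│ └─╴ ╷ ├───┤ └─┐ │ ╷ ╵ │ │
│↳ → ↑│↓│↱ ↓│   │ │ │   │ │
├─────┤ │ ╷ └─┐ └─┤ └─┬─┤ │
│     │↓│↑│↳ ↓│   │   │ │ │
│ ╷ ╷ │ ╵ ├─╴ │ ╷ └─┐ ╵ │ │
│ │ │ │↳ ↑│↓ ↲│ │   │   │ │
│ │ └─┴─┬─┘ ┌─┴─┤ ╷ └───┘ │
│ │     │↓ ↲│   │ │       │
├─┴─╴ ┌─┘ ┌─┘ ╷ ╵ ├─────╴ │
│     │↓ ↲│   │   │       │
│ ╶───┘ ┌─┴─┐ └───┴─┐ ┌───┤
│↓ ← ← ↲│↱ ↓│       │ │   │
│ ┌─────┘ ╷ └───┐ ╷ └─┘ ╷ │
│↓│    ↱ ↑│↳ → ↓│ │     │ │
│ └───┐ ╶─┴─┬─╴ ├─┴─┬───┘ │
│↳ → ↓│↑ ← ↰│↓ ↲│↱ ↓│↱ → ↓│
├───╴ └───╴ │ ╶─┘ ╷ ╵ ┌─╴ │
│    ↳ → → ↑│↳ → ↑│↳ ↑│  B│
└───────────┴─────┴───┴───┘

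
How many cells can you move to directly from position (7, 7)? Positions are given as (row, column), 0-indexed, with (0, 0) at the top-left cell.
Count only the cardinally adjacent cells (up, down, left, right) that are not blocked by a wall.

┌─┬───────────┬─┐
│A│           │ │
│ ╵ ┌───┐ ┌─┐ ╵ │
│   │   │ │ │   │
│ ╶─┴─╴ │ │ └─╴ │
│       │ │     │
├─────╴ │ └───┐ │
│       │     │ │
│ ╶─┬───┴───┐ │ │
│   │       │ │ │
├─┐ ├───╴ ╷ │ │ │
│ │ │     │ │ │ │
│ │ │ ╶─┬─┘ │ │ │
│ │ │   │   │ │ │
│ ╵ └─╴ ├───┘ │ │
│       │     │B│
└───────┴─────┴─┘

Checking passable neighbors of (7, 7):
Neighbors: (6, 7)
Count: 1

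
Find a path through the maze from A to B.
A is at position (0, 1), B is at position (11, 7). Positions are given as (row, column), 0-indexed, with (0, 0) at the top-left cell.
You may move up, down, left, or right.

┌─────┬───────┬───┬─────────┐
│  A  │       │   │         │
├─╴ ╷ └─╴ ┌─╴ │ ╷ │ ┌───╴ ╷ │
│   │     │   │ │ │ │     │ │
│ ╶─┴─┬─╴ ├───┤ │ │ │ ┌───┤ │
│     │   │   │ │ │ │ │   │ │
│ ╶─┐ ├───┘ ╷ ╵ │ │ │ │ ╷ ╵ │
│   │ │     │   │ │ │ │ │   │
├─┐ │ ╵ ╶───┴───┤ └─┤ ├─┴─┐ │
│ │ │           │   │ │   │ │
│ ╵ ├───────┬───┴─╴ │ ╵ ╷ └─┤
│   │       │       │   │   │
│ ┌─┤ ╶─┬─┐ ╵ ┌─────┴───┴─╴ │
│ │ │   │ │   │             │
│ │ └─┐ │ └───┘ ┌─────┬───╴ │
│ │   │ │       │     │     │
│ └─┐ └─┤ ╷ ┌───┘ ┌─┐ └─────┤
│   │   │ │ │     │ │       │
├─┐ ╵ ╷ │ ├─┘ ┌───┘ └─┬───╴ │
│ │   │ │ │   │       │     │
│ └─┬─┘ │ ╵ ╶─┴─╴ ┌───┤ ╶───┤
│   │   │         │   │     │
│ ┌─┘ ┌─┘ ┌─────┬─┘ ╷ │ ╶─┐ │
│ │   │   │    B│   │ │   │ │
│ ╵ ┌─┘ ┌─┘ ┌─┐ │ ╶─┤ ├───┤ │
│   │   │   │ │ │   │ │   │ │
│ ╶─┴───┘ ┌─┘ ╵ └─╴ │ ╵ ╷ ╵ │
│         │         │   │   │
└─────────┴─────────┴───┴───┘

Finding the shortest path from (0, 1) to (11, 7):
Path length: 33 steps
Directions: down → left → down → down → right → down → down → left → down → down → down → right → down → right → up → right → down → down → left → down → left → down → left → down → right → right → right → right → up → right → up → right → right

Solution:

┌─────┬───────┬───┬─────────┐
│  A  │       │   │         │
├─╴ ╷ └─╴ ┌─╴ │ ╷ │ ┌───╴ ╷ │
│↓ ↲│     │   │ │ │ │     │ │
│ ╶─┴─┬─╴ ├───┤ │ │ │ ┌───┤ │
│↓    │   │   │ │ │ │ │   │ │
│ ╶─┐ ├───┘ ╷ ╵ │ │ │ │ ╷ ╵ │
│↳ ↓│ │     │   │ │ │ │ │   │
├─┐ │ ╵ ╶───┴───┤ └─┤ ├─┴─┐ │
│ │↓│           │   │ │   │ │
│ ╵ ├───────┬───┴─╴ │ ╵ ╷ └─┤
│↓ ↲│       │       │   │   │
│ ┌─┤ ╶─┬─┐ ╵ ┌─────┴───┴─╴ │
│↓│ │   │ │   │             │
│ │ └─┐ │ └───┘ ┌─────┬───╴ │
│↓│   │ │       │     │     │
│ └─┐ └─┤ ╷ ┌───┘ ┌─┐ └─────┤
│↳ ↓│↱ ↓│ │ │     │ │       │
├─┐ ╵ ╷ │ ├─┘ ┌───┘ └─┬───╴ │
│ │↳ ↑│↓│ │   │       │     │
│ └─┬─┘ │ ╵ ╶─┴─╴ ┌───┤ ╶───┤
│   │↓ ↲│         │   │     │
│ ┌─┘ ┌─┘ ┌─────┬─┘ ╷ │ ╶─┐ │
│ │↓ ↲│   │↱ → B│   │ │   │ │
│ ╵ ┌─┘ ┌─┘ ┌─┐ │ ╶─┤ ├───┤ │
│↓ ↲│   │↱ ↑│ │ │   │ │   │ │
│ ╶─┴───┘ ┌─┘ ╵ └─╴ │ ╵ ╷ ╵ │
│↳ → → → ↑│         │   │   │
└─────────┴─────────┴───┴───┘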